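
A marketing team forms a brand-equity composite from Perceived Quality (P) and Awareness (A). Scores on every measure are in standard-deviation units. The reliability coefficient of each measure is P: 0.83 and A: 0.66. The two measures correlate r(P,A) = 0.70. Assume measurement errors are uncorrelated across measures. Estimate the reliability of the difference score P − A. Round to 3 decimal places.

Var(P−A) = 1 + 1 − 2·0.70 = 2 − 1.4 = 0.6.
With uncorrelated errors the cross-covariances are all true-score covariance, so they carry over unchanged; only the diagonal terms shrink to ρᵢσᵢ².
True-score variance = [0.83 + 0.66] − 1.4 = 1.49 − 1.4 = 0.09.
Reliability = 0.09 / 0.6 = 0.150.

0.150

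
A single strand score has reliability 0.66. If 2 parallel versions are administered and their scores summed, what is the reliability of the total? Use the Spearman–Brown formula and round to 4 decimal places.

ρ_k = kρ / (1 + (k−1)ρ) = 2·0.66 / (1 + 1·0.66) = 1.320 / 1.660 = 0.7952.

0.7952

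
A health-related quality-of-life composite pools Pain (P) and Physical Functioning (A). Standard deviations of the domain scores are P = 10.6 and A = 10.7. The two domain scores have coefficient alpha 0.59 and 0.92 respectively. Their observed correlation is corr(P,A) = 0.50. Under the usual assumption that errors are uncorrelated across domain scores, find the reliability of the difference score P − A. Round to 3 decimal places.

0.513

Var(P−A) = 10.6² + 10.7² − 2·10.6·10.7·0.50 = 226.85 − 113.42 = 113.43.
Under uncorrelated errors the observed covariances equal the true-score covariances, so only the own-variance terms attenuate.
True-score variance = [10.6²·0.59 + 10.7²·0.92] − 113.42 = 171.623 − 113.42 = 58.2032.
Reliability = 58.2032 / 113.43 = 0.513.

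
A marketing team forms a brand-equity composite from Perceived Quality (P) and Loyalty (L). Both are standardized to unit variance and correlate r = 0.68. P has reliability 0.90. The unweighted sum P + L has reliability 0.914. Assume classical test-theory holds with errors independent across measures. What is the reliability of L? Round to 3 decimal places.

0.811

Var(P+L) = 2 + 2·0.68 = 3.360.
True-score variance = ρ_P + ρ_L + 2·0.68, so 0.914 = (0.90 + ρ_L + 1.36) / 3.360.
ρ_L = 0.914·3.360 − 0.90 − 1.36 = 0.811.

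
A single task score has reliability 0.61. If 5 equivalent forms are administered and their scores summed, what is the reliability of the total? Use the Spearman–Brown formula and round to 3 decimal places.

ρ_k = kρ / (1 + (k−1)ρ) = 5·0.61 / (1 + 4·0.61) = 3.050 / 3.440 = 0.887.

0.887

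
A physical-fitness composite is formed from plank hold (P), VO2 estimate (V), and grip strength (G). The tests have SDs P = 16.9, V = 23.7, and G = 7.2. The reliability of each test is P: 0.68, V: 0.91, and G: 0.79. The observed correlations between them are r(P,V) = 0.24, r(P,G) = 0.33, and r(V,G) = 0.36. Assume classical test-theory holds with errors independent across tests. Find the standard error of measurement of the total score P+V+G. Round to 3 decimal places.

Var(total) = 899.14 + 395.424 = 1294.56.
True-score variance = 746.306 + 395.424 = 1141.73, so reliability = 0.8819.
Error variance = 1294.56 − 1141.73 = 152.834; SEM = √152.834 = 12.363.

12.363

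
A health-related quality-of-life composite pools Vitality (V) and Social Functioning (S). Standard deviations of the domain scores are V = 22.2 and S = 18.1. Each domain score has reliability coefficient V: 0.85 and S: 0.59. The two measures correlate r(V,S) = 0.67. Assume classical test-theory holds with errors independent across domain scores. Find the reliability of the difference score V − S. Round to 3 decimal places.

0.262

Var(V−S) = 22.2² + 18.1² − 2·22.2·18.1·0.67 = 820.45 − 538.439 = 282.011.
Under uncorrelated errors the observed covariances equal the true-score covariances, so only the own-variance terms attenuate.
True-score variance = [22.2²·0.85 + 18.1²·0.59] − 538.439 = 612.204 − 538.439 = 73.7651.
Reliability = 73.7651 / 282.011 = 0.262.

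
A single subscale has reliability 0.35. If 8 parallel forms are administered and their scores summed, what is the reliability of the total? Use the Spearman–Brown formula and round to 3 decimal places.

ρ_k = kρ / (1 + (k−1)ρ) = 8·0.35 / (1 + 7·0.35) = 2.800 / 3.450 = 0.812.

0.812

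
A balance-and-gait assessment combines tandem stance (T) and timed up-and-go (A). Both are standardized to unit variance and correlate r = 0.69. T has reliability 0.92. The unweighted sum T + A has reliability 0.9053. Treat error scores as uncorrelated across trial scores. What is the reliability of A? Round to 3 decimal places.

Var(T+A) = 2 + 2·0.69 = 3.380.
True-score variance = ρ_T + ρ_A + 2·0.69, so 0.9053 = (0.92 + ρ_A + 1.38) / 3.380.
ρ_A = 0.9053·3.380 − 0.92 − 1.38 = 0.760.

0.760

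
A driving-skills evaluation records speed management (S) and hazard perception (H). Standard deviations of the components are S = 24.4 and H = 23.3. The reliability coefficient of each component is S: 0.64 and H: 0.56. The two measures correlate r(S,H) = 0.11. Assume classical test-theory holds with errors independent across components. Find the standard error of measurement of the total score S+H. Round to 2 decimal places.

Var(total) = 1138.25 + 125.074 = 1263.32.
True-score variance = 685.049 + 125.074 = 810.123, so reliability = 0.6413.
Error variance = 1263.32 − 810.123 = 453.201; SEM = √453.201 = 21.29.

21.29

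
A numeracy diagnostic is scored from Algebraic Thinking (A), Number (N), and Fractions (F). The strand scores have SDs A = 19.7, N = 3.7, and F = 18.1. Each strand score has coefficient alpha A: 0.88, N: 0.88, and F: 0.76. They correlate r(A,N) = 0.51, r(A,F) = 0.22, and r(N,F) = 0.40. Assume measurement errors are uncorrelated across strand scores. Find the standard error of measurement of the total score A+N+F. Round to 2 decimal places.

Var(total) = 729.39 + 284.815 = 1014.2.
True-score variance = 602.55 + 284.815 = 887.365, so reliability = 0.8749.
Error variance = 1014.2 − 887.365 = 126.84; SEM = √126.84 = 11.26.

11.26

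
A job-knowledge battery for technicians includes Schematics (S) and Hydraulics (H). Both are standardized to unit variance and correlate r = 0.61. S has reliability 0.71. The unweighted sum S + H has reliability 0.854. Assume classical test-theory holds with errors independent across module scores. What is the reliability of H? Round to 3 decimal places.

Var(S+H) = 2 + 2·0.61 = 3.220.
True-score variance = ρ_S + ρ_H + 2·0.61, so 0.854 = (0.71 + ρ_H + 1.22) / 3.220.
ρ_H = 0.854·3.220 − 0.71 − 1.22 = 0.820.

0.820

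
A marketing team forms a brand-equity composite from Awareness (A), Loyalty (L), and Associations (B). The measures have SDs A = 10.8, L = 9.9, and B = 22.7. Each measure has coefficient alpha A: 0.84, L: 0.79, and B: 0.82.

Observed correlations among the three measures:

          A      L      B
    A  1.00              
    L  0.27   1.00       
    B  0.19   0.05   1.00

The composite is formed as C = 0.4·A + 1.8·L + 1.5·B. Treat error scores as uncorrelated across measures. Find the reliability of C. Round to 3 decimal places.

0.832

Var(C) = 0.4²·10.8² + 1.8²·9.9² + 1.5²·22.7² + 2·[0.72·10.8·9.9·0.27 + 0.6·10.8·22.7·0.19 + 2.7·9.9·22.7·0.05] = 1495.62 + 158.144 = 1653.76.
Because errors are independent across components, Cov(Tᵢ,Tⱼ) = Cov(Xᵢ,Xⱼ); the off-diagonal part of the true-score variance is the same as above.
True-score variance = [0.4²·10.8²·0.84 + 1.8²·9.9²·0.79 + 1.5²·22.7²·0.82] + 158.144 = 1217.25 + 158.144 = 1375.4.
Reliability = 1375.4 / 1653.76 = 0.832.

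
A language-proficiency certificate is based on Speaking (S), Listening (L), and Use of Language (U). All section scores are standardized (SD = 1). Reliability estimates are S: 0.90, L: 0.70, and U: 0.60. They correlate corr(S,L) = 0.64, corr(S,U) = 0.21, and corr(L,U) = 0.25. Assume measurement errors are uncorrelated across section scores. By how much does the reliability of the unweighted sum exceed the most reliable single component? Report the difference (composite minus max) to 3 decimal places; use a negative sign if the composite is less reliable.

Var(sum) = 3 + 2.2 = 5.2; true-score variance = 2.2 + 2.2 = 4.4; composite reliability = 0.8462.
Max component reliability = 0.9000.
Difference = 0.8462 − 0.9000 = -0.054.

-0.054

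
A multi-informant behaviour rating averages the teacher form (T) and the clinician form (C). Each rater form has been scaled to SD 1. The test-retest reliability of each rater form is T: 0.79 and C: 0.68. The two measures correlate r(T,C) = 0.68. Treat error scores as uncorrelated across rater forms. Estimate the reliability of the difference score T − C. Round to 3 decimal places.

Var(T−C) = 1 + 1 − 2·0.68 = 2 − 1.36 = 0.64.
With uncorrelated errors the cross-covariances are all true-score covariance, so they carry over unchanged; only the diagonal terms shrink to ρᵢσᵢ².
True-score variance = [0.79 + 0.68] − 1.36 = 1.47 − 1.36 = 0.11.
Reliability = 0.11 / 0.64 = 0.172.

0.172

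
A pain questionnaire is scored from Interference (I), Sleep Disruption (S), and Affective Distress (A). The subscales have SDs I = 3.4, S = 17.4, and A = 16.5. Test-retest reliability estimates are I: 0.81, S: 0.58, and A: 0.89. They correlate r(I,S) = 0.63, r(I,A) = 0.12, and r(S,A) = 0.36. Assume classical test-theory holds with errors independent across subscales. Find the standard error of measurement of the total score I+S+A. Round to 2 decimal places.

12.62

Var(total) = 586.57 + 294.718 = 881.288.
True-score variance = 427.267 + 294.718 = 721.984, so reliability = 0.8192.
Error variance = 881.288 − 721.984 = 159.303; SEM = √159.303 = 12.62.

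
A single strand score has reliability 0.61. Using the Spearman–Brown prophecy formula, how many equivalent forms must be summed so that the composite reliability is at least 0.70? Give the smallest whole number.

k ≥ ρ*(1−ρ₁)/(ρ₁(1−ρ*)) = 0.70·0.39 / (0.61·0.30) = 1.492.
Smallest integer k = 2.

2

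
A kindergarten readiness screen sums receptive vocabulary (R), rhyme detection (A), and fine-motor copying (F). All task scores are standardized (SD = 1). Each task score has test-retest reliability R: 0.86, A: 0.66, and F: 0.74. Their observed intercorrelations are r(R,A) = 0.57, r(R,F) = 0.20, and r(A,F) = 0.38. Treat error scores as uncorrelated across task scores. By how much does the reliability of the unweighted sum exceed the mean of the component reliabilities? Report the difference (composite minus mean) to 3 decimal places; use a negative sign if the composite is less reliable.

0.107

Var(sum) = 3 + 2.3 = 5.3; true-score variance = 2.26 + 2.3 = 4.56; composite reliability = 0.8604.
Mean component reliability = 0.7533.
Difference = 0.8604 − 0.7533 = 0.107.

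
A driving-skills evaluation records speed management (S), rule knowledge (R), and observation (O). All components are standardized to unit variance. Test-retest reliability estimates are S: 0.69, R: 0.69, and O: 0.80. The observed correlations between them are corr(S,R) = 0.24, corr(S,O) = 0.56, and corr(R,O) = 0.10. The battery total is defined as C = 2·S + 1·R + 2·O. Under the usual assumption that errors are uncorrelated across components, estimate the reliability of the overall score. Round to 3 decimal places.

Var(C) = 2² + 1 + 2² + 2·[2·0.24 + 4·0.56 + 2·0.10] = 9 + 5.84 = 14.84.
Under uncorrelated errors the observed covariances equal the true-score covariances, so only the own-variance terms attenuate.
True-score variance = [2²·0.69 + 0.69 + 2²·0.80] + 5.84 = 6.65 + 5.84 = 12.49.
Reliability = 12.49 / 14.84 = 0.842.

0.842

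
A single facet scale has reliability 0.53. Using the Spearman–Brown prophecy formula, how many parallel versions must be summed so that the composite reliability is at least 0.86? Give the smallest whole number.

6

k ≥ ρ*(1−ρ₁)/(ρ₁(1−ρ*)) = 0.86·0.47 / (0.53·0.14) = 5.447.
Smallest integer k = 6.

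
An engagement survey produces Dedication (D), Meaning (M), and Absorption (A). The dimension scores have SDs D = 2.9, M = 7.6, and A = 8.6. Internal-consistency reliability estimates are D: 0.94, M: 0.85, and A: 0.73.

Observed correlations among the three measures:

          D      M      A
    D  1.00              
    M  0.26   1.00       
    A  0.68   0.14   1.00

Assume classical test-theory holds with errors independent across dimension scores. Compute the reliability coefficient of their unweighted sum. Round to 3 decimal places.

Var(D+M+A) = 2.9² + 7.6² + 8.6² + 2·[2.9·7.6·0.26 + 2.9·8.6·0.68 + 7.6·8.6·0.14] = 140.13 + 63.68 = 203.81.
Because errors are independent across components, Cov(Tᵢ,Tⱼ) = Cov(Xᵢ,Xⱼ); the off-diagonal part of the true-score variance is the same as above.
True-score variance = [2.9²·0.94 + 7.6²·0.85 + 8.6²·0.73] + 63.68 = 110.992 + 63.68 = 174.672.
Reliability = 174.672 / 203.81 = 0.857.

0.857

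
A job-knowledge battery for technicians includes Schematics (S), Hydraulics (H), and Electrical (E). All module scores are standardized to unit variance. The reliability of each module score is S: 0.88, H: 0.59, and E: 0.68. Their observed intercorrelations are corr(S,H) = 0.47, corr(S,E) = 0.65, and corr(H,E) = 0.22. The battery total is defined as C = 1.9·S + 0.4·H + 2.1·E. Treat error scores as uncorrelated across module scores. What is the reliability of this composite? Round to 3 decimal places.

0.868

Var(C) = 1.9² + 0.4² + 2.1² + 2·[0.76·0.47 + 3.99·0.65 + 0.84·0.22] = 8.18 + 6.271 = 14.451.
Because errors are independent across components, Cov(Tᵢ,Tⱼ) = Cov(Xᵢ,Xⱼ); the off-diagonal part of the true-score variance is the same as above.
True-score variance = [1.9²·0.88 + 0.4²·0.59 + 2.1²·0.68] + 6.271 = 6.27 + 6.271 = 12.541.
Reliability = 12.541 / 14.451 = 0.868.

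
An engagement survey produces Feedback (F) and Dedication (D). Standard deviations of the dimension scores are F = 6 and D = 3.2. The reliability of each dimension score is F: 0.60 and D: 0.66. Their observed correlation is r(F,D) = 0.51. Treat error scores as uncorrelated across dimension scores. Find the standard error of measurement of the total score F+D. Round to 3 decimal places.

Var(total) = 46.24 + 19.584 = 65.824.
True-score variance = 28.3584 + 19.584 = 47.9424, so reliability = 0.7283.
Error variance = 65.824 − 47.9424 = 17.8816; SEM = √17.8816 = 4.229.

4.229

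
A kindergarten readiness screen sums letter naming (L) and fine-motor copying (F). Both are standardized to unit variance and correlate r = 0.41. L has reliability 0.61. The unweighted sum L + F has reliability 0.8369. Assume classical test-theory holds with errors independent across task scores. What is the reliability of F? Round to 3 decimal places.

0.930

Var(L+F) = 2 + 2·0.41 = 2.820.
True-score variance = ρ_L + ρ_F + 2·0.41, so 0.8369 = (0.61 + ρ_F + 0.82) / 2.820.
ρ_F = 0.8369·2.820 − 0.61 − 0.82 = 0.930.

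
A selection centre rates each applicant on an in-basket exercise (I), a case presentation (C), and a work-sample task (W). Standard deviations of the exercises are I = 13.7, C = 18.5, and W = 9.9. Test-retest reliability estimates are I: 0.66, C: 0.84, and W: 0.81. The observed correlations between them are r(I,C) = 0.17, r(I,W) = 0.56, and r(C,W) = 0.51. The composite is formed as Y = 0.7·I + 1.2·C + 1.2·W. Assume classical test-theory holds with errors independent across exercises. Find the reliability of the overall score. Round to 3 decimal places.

0.885

Var(Y) = 0.7²·13.7² + 1.2²·18.5² + 1.2²·9.9² + 2·[0.84·13.7·18.5·0.17 + 0.84·13.7·9.9·0.56 + 1.44·18.5·9.9·0.51] = 725.942 + 468.997 = 1194.94.
Under uncorrelated errors the observed covariances equal the true-score covariances, so only the own-variance terms attenuate.
True-score variance = [0.7²·13.7²·0.66 + 1.2²·18.5²·0.84 + 1.2²·9.9²·0.81] + 468.997 = 589.003 + 468.997 = 1058.
Reliability = 1058 / 1194.94 = 0.885.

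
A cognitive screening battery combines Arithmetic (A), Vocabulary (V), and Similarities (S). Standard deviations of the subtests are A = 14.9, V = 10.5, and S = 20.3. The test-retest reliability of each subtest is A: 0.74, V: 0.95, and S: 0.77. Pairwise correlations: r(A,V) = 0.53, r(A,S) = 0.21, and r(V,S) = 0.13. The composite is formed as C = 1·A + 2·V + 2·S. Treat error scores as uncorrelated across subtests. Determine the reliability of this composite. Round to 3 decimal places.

0.853

Var(C) = 14.9² + 2²·10.5² + 2²·20.3² + 2·[2·14.9·10.5·0.53 + 2·14.9·20.3·0.21 + 4·10.5·20.3·0.13] = 2311.37 + 807.425 = 3118.79.
With uncorrelated errors the cross-covariances are all true-score covariance, so they carry over unchanged; only the diagonal terms shrink to ρᵢσᵢ².
True-score variance = [14.9²·0.74 + 2²·10.5²·0.95 + 2²·20.3²·0.77] + 807.425 = 1852.47 + 807.425 = 2659.9.
Reliability = 2659.9 / 3118.79 = 0.853.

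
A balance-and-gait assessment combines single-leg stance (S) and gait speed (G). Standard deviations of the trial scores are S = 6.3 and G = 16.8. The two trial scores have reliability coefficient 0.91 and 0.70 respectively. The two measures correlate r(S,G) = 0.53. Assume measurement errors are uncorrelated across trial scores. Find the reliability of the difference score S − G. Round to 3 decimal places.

0.579

Var(S−G) = 6.3² + 16.8² − 2·6.3·16.8·0.53 = 321.93 − 112.19 = 209.74.
Under uncorrelated errors the observed covariances equal the true-score covariances, so only the own-variance terms attenuate.
True-score variance = [6.3²·0.91 + 16.8²·0.70] − 112.19 = 233.686 − 112.19 = 121.495.
Reliability = 121.495 / 209.74 = 0.579.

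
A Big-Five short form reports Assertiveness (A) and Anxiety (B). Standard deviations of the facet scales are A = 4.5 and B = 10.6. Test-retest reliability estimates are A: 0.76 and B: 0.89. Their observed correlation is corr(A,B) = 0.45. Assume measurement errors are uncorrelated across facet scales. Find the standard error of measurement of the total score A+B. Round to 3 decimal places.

Var(total) = 132.61 + 42.93 = 175.54.
True-score variance = 115.39 + 42.93 = 158.32, so reliability = 0.9019.
Error variance = 175.54 − 158.32 = 17.2196; SEM = √17.2196 = 4.150.

4.150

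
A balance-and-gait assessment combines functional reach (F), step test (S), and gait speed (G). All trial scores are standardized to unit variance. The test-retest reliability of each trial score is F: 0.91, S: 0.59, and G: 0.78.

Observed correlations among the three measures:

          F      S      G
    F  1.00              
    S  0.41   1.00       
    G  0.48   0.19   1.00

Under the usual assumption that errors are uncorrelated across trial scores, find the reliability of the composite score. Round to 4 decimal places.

0.8605

Var(F+S+G) = 3 + 2·[0.41 + 0.48 + 0.19] = 3 + 2.16 = 5.16.
With uncorrelated errors the cross-covariances are all true-score covariance, so they carry over unchanged; only the diagonal terms shrink to ρᵢσᵢ².
True-score variance = [0.91 + 0.59 + 0.78] + 2.16 = 2.28 + 2.16 = 4.44.
Reliability = 4.44 / 5.16 = 0.8605.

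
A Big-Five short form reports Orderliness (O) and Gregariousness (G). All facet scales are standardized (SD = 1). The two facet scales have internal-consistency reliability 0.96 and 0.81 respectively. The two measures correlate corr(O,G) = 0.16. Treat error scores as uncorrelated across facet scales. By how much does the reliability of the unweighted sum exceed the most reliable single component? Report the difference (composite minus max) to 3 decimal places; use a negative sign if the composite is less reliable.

-0.059

Var(sum) = 2 + 0.32 = 2.32; true-score variance = 1.77 + 0.32 = 2.09; composite reliability = 0.9009.
Max component reliability = 0.9600.
Difference = 0.9009 − 0.9600 = -0.059.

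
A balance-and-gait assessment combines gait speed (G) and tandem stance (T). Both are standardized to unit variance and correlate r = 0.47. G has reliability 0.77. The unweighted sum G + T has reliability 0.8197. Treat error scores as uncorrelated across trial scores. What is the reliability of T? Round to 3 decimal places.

Var(G+T) = 2 + 2·0.47 = 2.940.
True-score variance = ρ_G + ρ_T + 2·0.47, so 0.8197 = (0.77 + ρ_T + 0.94) / 2.940.
ρ_T = 0.8197·2.940 − 0.77 − 0.94 = 0.700.

0.700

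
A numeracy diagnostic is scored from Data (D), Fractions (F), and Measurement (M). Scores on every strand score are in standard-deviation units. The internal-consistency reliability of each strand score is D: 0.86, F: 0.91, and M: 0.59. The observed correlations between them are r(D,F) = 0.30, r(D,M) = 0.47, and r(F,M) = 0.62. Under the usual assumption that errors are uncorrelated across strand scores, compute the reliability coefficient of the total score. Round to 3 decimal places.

0.889

Var(D+F+M) = 3 + 2·[0.30 + 0.47 + 0.62] = 3 + 2.78 = 5.78.
With uncorrelated errors the cross-covariances are all true-score covariance, so they carry over unchanged; only the diagonal terms shrink to ρᵢσᵢ².
True-score variance = [0.86 + 0.91 + 0.59] + 2.78 = 2.36 + 2.78 = 5.14.
Reliability = 5.14 / 5.78 = 0.889.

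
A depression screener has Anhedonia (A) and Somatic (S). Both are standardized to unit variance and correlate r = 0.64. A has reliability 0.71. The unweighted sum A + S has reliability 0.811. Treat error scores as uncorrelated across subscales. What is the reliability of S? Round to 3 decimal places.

Var(A+S) = 2 + 2·0.64 = 3.280.
True-score variance = ρ_A + ρ_S + 2·0.64, so 0.811 = (0.71 + ρ_S + 1.28) / 3.280.
ρ_S = 0.811·3.280 − 0.71 − 1.28 = 0.670.

0.670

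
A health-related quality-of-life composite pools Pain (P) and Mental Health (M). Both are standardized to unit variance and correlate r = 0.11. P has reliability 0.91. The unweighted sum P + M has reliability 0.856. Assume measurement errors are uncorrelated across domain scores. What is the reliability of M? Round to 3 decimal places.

Var(P+M) = 2 + 2·0.11 = 2.220.
True-score variance = ρ_P + ρ_M + 2·0.11, so 0.856 = (0.91 + ρ_M + 0.22) / 2.220.
ρ_M = 0.856·2.220 − 0.91 − 0.22 = 0.770.

0.770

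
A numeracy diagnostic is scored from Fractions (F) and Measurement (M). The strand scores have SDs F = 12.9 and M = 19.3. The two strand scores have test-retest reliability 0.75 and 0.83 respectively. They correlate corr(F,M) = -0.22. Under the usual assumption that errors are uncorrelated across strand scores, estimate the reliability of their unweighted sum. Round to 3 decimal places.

Var(F+M) = 12.9² + 19.3² + 2·[12.9·19.3·(-0.22)] = 538.9 − 109.547 = 429.353.
Because errors are independent across components, Cov(Tᵢ,Tⱼ) = Cov(Xᵢ,Xⱼ); the off-diagonal part of the true-score variance is the same as above.
True-score variance = [12.9²·0.75 + 19.3²·0.83] − 109.547 = 433.974 − 109.547 = 324.427.
Reliability = 324.427 / 429.353 = 0.756.

0.756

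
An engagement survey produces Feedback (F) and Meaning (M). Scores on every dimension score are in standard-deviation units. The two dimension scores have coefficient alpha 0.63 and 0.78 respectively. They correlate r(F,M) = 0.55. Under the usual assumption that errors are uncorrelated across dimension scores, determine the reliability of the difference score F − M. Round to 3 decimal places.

0.344

Var(F−M) = 1 + 1 − 2·0.55 = 2 − 1.1 = 0.9.
With uncorrelated errors the cross-covariances are all true-score covariance, so they carry over unchanged; only the diagonal terms shrink to ρᵢσᵢ².
True-score variance = [0.63 + 0.78] − 1.1 = 1.41 − 1.1 = 0.31.
Reliability = 0.31 / 0.9 = 0.344.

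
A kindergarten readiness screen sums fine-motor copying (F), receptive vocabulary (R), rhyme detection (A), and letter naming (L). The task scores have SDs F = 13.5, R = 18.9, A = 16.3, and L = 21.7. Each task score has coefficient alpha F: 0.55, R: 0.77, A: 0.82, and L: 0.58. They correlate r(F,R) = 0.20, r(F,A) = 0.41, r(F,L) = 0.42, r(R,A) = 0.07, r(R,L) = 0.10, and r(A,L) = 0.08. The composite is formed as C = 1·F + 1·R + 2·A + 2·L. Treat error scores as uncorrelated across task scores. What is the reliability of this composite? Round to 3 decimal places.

Var(C) = 13.5² + 18.9² + 2²·16.3² + 2²·21.7² + 2·[13.5·18.9·0.20 + 2·13.5·16.3·0.41 + 2·13.5·21.7·0.42 + 2·18.9·16.3·0.07 + 2·18.9·21.7·0.10 + 4·16.3·21.7·0.08] = 3485.78 + 1431.78 = 4917.56.
Because errors are independent across components, Cov(Tᵢ,Tⱼ) = Cov(Xᵢ,Xⱼ); the off-diagonal part of the true-score variance is the same as above.
True-score variance = [13.5²·0.55 + 18.9²·0.77 + 2²·16.3²·0.82 + 2²·21.7²·0.58] + 1431.78 = 2339.22 + 1431.78 = 3771.
Reliability = 3771 / 4917.56 = 0.767.

0.767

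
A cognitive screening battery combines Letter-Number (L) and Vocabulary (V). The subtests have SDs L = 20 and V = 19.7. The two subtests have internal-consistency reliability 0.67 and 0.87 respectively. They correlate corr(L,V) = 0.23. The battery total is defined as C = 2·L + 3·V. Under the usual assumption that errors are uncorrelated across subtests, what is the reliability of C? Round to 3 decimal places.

Var(C) = 2²·20² + 3²·19.7² + 2·[6·20·19.7·0.23] = 5092.81 + 1087.44 = 6180.25.
With uncorrelated errors the cross-covariances are all true-score covariance, so they carry over unchanged; only the diagonal terms shrink to ρᵢσᵢ².
True-score variance = [2²·20²·0.67 + 3²·19.7²·0.87] + 1087.44 = 4110.74 + 1087.44 = 5198.18.
Reliability = 5198.18 / 6180.25 = 0.841.

0.841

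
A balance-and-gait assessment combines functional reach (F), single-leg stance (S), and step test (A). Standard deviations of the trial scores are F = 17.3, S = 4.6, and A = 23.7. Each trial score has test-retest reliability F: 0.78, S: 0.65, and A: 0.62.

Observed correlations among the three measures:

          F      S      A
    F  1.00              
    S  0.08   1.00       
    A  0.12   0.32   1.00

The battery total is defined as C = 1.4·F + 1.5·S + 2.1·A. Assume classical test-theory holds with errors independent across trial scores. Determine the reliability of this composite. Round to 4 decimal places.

Var(C) = 1.4²·17.3² + 1.5²·4.6² + 2.1²·23.7² + 2·[2.1·17.3·4.6·0.08 + 2.94·17.3·23.7·0.12 + 3.15·4.6·23.7·0.32] = 3111.27 + 535.826 = 3647.1.
With uncorrelated errors the cross-covariances are all true-score covariance, so they carry over unchanged; only the diagonal terms shrink to ρᵢσᵢ².
True-score variance = [1.4²·17.3²·0.78 + 1.5²·4.6²·0.65 + 2.1²·23.7²·0.62] + 535.826 = 2024.27 + 535.826 = 2560.1.
Reliability = 2560.1 / 3647.1 = 0.7020.

0.7020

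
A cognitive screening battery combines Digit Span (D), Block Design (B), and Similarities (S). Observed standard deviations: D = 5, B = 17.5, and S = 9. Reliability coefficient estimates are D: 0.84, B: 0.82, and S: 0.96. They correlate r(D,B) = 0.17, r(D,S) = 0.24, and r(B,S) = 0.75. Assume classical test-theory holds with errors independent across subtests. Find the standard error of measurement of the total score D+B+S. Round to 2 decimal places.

Var(total) = 412.25 + 287.6 = 699.85.
True-score variance = 349.885 + 287.6 = 637.485, so reliability = 0.9109.
Error variance = 699.85 − 637.485 = 62.365; SEM = √62.365 = 7.90.

7.90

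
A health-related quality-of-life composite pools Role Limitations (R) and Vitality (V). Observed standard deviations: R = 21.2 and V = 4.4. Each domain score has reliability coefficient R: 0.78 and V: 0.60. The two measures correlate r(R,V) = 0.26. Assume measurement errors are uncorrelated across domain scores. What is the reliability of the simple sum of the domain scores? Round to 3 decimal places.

Var(R+V) = 21.2² + 4.4² + 2·[21.2·4.4·0.26] = 468.8 + 48.5056 = 517.306.
With uncorrelated errors the cross-covariances are all true-score covariance, so they carry over unchanged; only the diagonal terms shrink to ρᵢσᵢ².
True-score variance = [21.2²·0.78 + 4.4²·0.60] + 48.5056 = 362.179 + 48.5056 = 410.685.
Reliability = 410.685 / 517.306 = 0.794.

0.794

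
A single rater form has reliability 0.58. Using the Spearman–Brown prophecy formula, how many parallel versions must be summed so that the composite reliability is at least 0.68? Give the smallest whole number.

k ≥ ρ*(1−ρ₁)/(ρ₁(1−ρ*)) = 0.68·0.42 / (0.58·0.32) = 1.539.
Smallest integer k = 2.

2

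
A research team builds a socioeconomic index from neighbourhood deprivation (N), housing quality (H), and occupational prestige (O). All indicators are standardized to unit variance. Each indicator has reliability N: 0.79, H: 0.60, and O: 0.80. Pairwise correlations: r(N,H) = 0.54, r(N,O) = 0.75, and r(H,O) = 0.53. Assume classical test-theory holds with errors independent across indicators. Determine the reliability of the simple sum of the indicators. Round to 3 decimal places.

Var(N+H+O) = 3 + 2·[0.54 + 0.75 + 0.53] = 3 + 3.64 = 6.64.
Because errors are independent across components, Cov(Tᵢ,Tⱼ) = Cov(Xᵢ,Xⱼ); the off-diagonal part of the true-score variance is the same as above.
True-score variance = [0.79 + 0.60 + 0.80] + 3.64 = 2.19 + 3.64 = 5.83.
Reliability = 5.83 / 6.64 = 0.878.

0.878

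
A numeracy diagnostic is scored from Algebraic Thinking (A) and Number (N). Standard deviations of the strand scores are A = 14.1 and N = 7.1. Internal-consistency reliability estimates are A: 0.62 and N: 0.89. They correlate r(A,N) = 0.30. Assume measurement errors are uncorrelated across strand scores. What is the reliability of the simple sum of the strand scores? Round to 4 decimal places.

0.7378

Var(A+N) = 14.1² + 7.1² + 2·[14.1·7.1·0.30] = 249.22 + 60.066 = 309.286.
Because errors are independent across components, Cov(Tᵢ,Tⱼ) = Cov(Xᵢ,Xⱼ); the off-diagonal part of the true-score variance is the same as above.
True-score variance = [14.1²·0.62 + 7.1²·0.89] + 60.066 = 168.127 + 60.066 = 228.193.
Reliability = 228.193 / 309.286 = 0.7378.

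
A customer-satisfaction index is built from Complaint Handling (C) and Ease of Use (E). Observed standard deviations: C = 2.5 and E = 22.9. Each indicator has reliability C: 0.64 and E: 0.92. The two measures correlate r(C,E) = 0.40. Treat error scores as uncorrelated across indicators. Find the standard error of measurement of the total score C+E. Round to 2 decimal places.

6.65

Var(total) = 530.66 + 45.8 = 576.46.
True-score variance = 486.457 + 45.8 = 532.257, so reliability = 0.9233.
Error variance = 576.46 − 532.257 = 44.2028; SEM = √44.2028 = 6.65.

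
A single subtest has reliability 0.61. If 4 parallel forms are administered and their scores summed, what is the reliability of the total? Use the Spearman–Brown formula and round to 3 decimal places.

0.862

ρ_k = kρ / (1 + (k−1)ρ) = 4·0.61 / (1 + 3·0.61) = 2.440 / 2.830 = 0.862.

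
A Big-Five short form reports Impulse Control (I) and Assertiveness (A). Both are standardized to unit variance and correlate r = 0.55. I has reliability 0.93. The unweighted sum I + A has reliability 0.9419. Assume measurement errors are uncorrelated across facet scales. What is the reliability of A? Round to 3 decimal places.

Var(I+A) = 2 + 2·0.55 = 3.100.
True-score variance = ρ_I + ρ_A + 2·0.55, so 0.9419 = (0.93 + ρ_A + 1.10) / 3.100.
ρ_A = 0.9419·3.100 − 0.93 − 1.10 = 0.890.

0.890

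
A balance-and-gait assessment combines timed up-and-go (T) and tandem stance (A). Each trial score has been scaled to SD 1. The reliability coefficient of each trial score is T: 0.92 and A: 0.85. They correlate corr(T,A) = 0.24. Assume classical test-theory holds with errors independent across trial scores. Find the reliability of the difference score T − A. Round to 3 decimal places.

Var(T−A) = 1 + 1 − 2·0.24 = 2 − 0.48 = 1.52.
With uncorrelated errors the cross-covariances are all true-score covariance, so they carry over unchanged; only the diagonal terms shrink to ρᵢσᵢ².
True-score variance = [0.92 + 0.85] − 0.48 = 1.77 − 0.48 = 1.29.
Reliability = 1.29 / 1.52 = 0.849.

0.849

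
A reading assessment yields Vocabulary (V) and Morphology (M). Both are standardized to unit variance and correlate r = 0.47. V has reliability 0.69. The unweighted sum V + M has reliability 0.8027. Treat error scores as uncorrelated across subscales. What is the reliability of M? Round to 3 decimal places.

Var(V+M) = 2 + 2·0.47 = 2.940.
True-score variance = ρ_V + ρ_M + 2·0.47, so 0.8027 = (0.69 + ρ_M + 0.94) / 2.940.
ρ_M = 0.8027·2.940 − 0.69 − 0.94 = 0.730.

0.730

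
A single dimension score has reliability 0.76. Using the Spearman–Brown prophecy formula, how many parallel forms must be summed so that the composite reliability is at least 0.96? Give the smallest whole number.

k ≥ ρ*(1−ρ₁)/(ρ₁(1−ρ*)) = 0.96·0.24 / (0.76·0.04) = 7.579.
Smallest integer k = 8.

8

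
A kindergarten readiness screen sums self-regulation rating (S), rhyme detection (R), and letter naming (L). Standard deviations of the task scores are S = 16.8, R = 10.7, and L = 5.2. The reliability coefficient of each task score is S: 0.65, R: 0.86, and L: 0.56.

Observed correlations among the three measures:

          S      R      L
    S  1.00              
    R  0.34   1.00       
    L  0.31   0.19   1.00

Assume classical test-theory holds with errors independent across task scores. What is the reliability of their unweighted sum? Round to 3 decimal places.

0.796

Var(S+R+L) = 16.8² + 10.7² + 5.2² + 2·[16.8·10.7·0.34 + 16.8·5.2·0.31 + 10.7·5.2·0.19] = 423.77 + 197.543 = 621.313.
Under uncorrelated errors the observed covariances equal the true-score covariances, so only the own-variance terms attenuate.
True-score variance = [16.8²·0.65 + 10.7²·0.86 + 5.2²·0.56] + 197.543 = 297.06 + 197.543 = 494.603.
Reliability = 494.603 / 621.313 = 0.796.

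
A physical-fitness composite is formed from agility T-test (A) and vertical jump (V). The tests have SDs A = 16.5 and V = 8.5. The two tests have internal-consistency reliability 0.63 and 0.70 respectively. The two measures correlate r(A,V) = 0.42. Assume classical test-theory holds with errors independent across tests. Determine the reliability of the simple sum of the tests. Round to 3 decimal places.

0.735

Var(A+V) = 16.5² + 8.5² + 2·[16.5·8.5·0.42] = 344.5 + 117.81 = 462.31.
Under uncorrelated errors the observed covariances equal the true-score covariances, so only the own-variance terms attenuate.
True-score variance = [16.5²·0.63 + 8.5²·0.70] + 117.81 = 222.093 + 117.81 = 339.903.
Reliability = 339.903 / 462.31 = 0.735.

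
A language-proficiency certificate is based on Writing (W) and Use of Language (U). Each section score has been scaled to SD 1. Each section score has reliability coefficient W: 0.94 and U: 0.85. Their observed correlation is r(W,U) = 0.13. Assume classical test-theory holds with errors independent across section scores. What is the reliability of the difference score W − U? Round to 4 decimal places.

Var(W−U) = 1 + 1 − 2·0.13 = 2 − 0.26 = 1.74.
Because errors are independent across components, Cov(Tᵢ,Tⱼ) = Cov(Xᵢ,Xⱼ); the off-diagonal part of the true-score variance is the same as above.
True-score variance = [0.94 + 0.85] − 0.26 = 1.79 − 0.26 = 1.53.
Reliability = 1.53 / 1.74 = 0.8793.

0.8793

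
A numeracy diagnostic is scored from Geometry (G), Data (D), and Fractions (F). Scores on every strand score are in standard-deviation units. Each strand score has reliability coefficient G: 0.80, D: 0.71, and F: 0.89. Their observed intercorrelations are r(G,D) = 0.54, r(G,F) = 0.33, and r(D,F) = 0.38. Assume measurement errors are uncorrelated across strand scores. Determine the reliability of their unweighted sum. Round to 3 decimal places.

Var(G+D+F) = 3 + 2·[0.54 + 0.33 + 0.38] = 3 + 2.5 = 5.5.
With uncorrelated errors the cross-covariances are all true-score covariance, so they carry over unchanged; only the diagonal terms shrink to ρᵢσᵢ².
True-score variance = [0.80 + 0.71 + 0.89] + 2.5 = 2.4 + 2.5 = 4.9.
Reliability = 4.9 / 5.5 = 0.891.

0.891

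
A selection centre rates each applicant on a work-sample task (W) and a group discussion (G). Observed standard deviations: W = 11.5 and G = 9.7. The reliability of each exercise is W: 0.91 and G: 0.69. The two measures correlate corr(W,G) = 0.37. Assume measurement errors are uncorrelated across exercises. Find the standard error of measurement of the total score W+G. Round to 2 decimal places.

Var(total) = 226.34 + 82.547 = 308.887.
True-score variance = 185.27 + 82.547 = 267.817, so reliability = 0.8670.
Error variance = 308.887 − 267.817 = 41.0704; SEM = √41.0704 = 6.41.

6.41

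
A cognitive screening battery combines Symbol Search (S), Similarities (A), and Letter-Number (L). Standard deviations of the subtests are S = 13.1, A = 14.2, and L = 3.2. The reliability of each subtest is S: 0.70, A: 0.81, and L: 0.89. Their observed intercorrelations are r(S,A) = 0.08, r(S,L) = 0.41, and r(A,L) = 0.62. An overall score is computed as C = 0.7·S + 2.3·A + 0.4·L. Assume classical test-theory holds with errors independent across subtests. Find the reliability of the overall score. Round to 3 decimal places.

Var(C) = 0.7²·13.1² + 2.3²·14.2² + 0.4²·3.2² + 2·[1.61·13.1·14.2·0.08 + 0.28·13.1·3.2·0.41 + 0.92·14.2·3.2·0.62] = 1152.4 + 109.382 = 1261.78.
Under uncorrelated errors the observed covariances equal the true-score covariances, so only the own-variance terms attenuate.
True-score variance = [0.7²·13.1²·0.70 + 2.3²·14.2²·0.81 + 0.4²·3.2²·0.89] + 109.382 = 924.328 + 109.382 = 1033.71.
Reliability = 1033.71 / 1261.78 = 0.819.

0.819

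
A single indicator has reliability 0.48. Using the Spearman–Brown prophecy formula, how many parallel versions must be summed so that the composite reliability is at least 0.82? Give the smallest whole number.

k ≥ ρ*(1−ρ₁)/(ρ₁(1−ρ*)) = 0.82·0.52 / (0.48·0.18) = 4.935.
Smallest integer k = 5.

5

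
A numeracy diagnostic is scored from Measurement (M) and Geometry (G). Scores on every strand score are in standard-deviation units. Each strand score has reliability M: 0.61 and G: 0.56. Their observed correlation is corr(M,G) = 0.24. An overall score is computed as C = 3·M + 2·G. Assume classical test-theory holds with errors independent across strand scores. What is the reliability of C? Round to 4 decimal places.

Var(C) = 3² + 2² + 2·[6·0.24] = 13 + 2.88 = 15.88.
Because errors are independent across components, Cov(Tᵢ,Tⱼ) = Cov(Xᵢ,Xⱼ); the off-diagonal part of the true-score variance is the same as above.
True-score variance = [3²·0.61 + 2²·0.56] + 2.88 = 7.73 + 2.88 = 10.61.
Reliability = 10.61 / 15.88 = 0.6681.

0.6681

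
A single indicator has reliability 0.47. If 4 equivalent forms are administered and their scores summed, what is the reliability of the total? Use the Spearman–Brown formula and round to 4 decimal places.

0.7801

ρ_k = kρ / (1 + (k−1)ρ) = 4·0.47 / (1 + 3·0.47) = 1.880 / 2.410 = 0.7801.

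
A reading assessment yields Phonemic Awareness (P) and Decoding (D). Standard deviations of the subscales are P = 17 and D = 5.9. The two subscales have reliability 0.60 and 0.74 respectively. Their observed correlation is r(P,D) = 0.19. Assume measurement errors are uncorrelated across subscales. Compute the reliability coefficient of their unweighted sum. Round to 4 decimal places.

Var(P+D) = 17² + 5.9² + 2·[17·5.9·0.19] = 323.81 + 38.114 = 361.924.
Under uncorrelated errors the observed covariances equal the true-score covariances, so only the own-variance terms attenuate.
True-score variance = [17²·0.60 + 5.9²·0.74] + 38.114 = 199.159 + 38.114 = 237.273.
Reliability = 237.273 / 361.924 = 0.6556.

0.6556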